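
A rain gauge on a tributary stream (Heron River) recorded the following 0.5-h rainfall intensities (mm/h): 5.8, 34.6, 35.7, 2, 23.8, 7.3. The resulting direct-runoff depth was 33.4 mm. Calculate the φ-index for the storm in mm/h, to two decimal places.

Only the 3 blocks with intensity above φ contribute runoff: 34.6, 35.7, 23.8 mm/h.
Σ(I−φ)·Δt = d  ⇒  (34.6+35.7+23.8 − 3φ)·0.5 = 33.4
φ = (94.10 − 33.4/0.5) / 3 = 9.10 mm/h.

φ ≈ 9.10 mm/h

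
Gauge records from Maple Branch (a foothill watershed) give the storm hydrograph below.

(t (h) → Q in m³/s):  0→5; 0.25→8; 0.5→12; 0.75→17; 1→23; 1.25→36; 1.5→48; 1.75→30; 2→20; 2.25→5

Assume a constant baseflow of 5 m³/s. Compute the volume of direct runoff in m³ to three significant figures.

Direct-runoff ordinates (Q − Q_b): 0.0, 3.0, 7.0, 12.0, 18.0, 31.0, 43.0, 25.0, 15.0, 0.0 m³/s.
ΣQ_DR = 154.0 m³/s.
With Δt = 0.25 h = 900 s, V = ΣQ_DR · Δt = 154.0 × 900 = 1.39 × 10^5 m³.

V ≈ 1.39 × 10^5 m³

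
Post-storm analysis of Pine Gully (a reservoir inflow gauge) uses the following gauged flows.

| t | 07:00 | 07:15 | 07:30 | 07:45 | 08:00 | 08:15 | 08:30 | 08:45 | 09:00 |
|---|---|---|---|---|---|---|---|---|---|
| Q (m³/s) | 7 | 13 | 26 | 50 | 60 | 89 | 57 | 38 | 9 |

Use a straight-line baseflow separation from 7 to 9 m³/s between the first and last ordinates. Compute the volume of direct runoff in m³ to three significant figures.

Direct-runoff ordinates (Q − Q_b): 0.00, 5.75, 18.50, 42.25, 52.00, 80.75, 48.50, 29.25, 0.00 m³/s.
ΣQ_DR = 277.0 m³/s.
With Δt = 0.25 h = 900 s, V = ΣQ_DR · Δt = 277.0 × 900 = 2.49 × 10^5 m³.

V ≈ 2.49 × 10^5 m³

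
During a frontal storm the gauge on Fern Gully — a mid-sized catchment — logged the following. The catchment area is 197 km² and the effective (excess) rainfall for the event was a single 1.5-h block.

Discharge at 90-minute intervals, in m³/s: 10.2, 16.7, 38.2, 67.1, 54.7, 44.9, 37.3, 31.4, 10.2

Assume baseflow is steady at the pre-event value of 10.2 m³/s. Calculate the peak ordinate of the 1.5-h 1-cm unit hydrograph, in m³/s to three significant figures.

U_p ≈ 94.8 m³/s

Direct runoff: 0.0, 6.5, 28.0, 56.9, 44.5, 34.7, 27.1, 21.2, 0.0 m³/s; ΣQ_DR = 218.9 m³/s, peak = 56.9 m³/s.
Runoff depth d = ΣQ_DR·Δt / A = 218.9 × 5400 / (197 km²) = 6.000 mm.
The 1-cm UH is the DRH scaled by (10 mm)/d, so U_p = 56.9 × 10/6.000 = 94.8 m³/s.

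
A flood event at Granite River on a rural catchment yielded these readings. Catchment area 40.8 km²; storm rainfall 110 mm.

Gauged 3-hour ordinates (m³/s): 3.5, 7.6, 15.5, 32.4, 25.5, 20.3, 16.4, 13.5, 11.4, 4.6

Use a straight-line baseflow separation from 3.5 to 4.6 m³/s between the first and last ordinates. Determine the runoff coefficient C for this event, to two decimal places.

ΣQ_DR = 110.2 m³/s; V = ΣQ_DR·Δt = 1.190 × 10^6 m³.
Runoff depth d = V / A = 29.17 mm.
C = d / P = 29.17 / 110 = 0.27.

C ≈ 0.27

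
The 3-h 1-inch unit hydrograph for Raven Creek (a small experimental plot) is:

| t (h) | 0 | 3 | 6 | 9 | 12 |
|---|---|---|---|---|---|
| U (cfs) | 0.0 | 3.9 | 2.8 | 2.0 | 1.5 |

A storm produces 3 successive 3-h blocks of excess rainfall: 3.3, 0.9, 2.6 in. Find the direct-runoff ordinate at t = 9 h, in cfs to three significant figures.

Q ≈ 19.3 cfs

By discrete convolution, Q_j = Σ (P_i / 1 in) · U_{j−i}.
At t = 9 h (j=3): Q = (3.3/1)·2.0 + (0.9/1)·2.8 + (2.6/1)·3.9 = 19.3 cfs.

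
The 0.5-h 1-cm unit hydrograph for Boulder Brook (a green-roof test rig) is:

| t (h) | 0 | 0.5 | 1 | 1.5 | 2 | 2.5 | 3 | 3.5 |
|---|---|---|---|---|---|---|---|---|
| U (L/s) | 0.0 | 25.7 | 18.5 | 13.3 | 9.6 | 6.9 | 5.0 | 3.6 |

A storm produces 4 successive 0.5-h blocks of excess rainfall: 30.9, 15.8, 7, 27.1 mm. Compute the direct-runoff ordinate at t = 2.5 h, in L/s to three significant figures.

Q ≈ 95.9 L/s

By discrete convolution, Q_j = Σ (P_i / 10 mm) · U_{j−i}.
At t = 2.5 h (j=5): Q = (30.9/10)·6.9 + (15.8/10)·9.6 + (7/10)·13.3 + (27.1/10)·18.5 = 95.9 L/s.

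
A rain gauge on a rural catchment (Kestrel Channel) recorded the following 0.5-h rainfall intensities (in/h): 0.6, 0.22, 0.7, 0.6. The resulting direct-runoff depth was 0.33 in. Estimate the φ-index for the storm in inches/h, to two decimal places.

Only the 3 blocks with intensity above φ contribute runoff: 0.6, 0.7, 0.6 in/h.
Σ(I−φ)·Δt = d  ⇒  (0.6+0.7+0.6 − 3φ)·0.5 = 0.33
φ = (1.900 − 0.33/0.5) / 3 = 0.41 in/h.

φ ≈ 0.41 in/h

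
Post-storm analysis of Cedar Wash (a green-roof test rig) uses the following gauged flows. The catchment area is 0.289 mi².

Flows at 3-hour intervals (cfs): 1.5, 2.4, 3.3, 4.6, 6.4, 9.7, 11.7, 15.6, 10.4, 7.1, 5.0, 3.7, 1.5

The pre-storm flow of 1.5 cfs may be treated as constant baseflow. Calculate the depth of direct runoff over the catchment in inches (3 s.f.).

Direct runoff: 0.0, 0.9, 1.8, 3.1, 4.9, 8.2, 10.2, 14.1, 8.9, 5.6, 3.5, 2.2, 0.0 cfs; ΣQ_DR = 63.40 cfs.
V = ΣQ_DR · Δt = 63.40 × 10800 s = 6.847 × 10^5 ft³.
Over A = 0.289 mi², depth = V / A = 1.02 in.

d ≈ 1.02 in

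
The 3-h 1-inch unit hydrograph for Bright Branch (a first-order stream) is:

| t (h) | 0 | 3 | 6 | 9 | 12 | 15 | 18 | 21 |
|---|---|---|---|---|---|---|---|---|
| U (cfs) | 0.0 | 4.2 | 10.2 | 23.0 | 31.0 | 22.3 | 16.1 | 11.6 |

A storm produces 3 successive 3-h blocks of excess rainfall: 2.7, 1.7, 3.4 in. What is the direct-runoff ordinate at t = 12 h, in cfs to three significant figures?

By discrete convolution, Q_j = Σ (P_i / 1 in) · U_{j−i}.
At t = 12 h (j=4): Q = (2.7/1)·31.0 + (1.7/1)·23.0 + (3.4/1)·10.2 = 157 cfs.

Q ≈ 157 cfs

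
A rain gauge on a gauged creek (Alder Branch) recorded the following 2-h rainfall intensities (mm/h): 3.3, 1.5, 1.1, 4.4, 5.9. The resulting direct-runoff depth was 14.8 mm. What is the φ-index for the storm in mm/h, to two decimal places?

φ ≈ 2.07 mm/h

Only the 3 blocks with intensity above φ contribute runoff: 3.3, 4.4, 5.9 mm/h.
Σ(I−φ)·Δt = d  ⇒  (3.3+4.4+5.9 − 3φ)·2 = 14.8
φ = (13.60 − 14.8/2) / 3 = 2.07 mm/h.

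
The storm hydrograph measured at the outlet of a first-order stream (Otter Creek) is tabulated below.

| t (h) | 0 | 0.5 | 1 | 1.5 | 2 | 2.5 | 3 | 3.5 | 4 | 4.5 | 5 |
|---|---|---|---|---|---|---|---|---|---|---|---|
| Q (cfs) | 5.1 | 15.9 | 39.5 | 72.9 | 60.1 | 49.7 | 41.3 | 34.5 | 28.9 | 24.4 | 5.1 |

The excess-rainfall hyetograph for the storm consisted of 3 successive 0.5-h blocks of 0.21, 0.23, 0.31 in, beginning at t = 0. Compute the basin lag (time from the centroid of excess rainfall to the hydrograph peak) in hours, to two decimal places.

t_L ≈ 0.68 h

Centroid of excess rainfall: t_c = Σ P_i·t̄_i / ΣP_i = 0.8167 h (block centres at 0.25, 0.75, 1.25 h).
Hydrograph peak occurs at t = 1.5 h, so basin lag t_L = 1.5 − 0.8167 = 0.68 h.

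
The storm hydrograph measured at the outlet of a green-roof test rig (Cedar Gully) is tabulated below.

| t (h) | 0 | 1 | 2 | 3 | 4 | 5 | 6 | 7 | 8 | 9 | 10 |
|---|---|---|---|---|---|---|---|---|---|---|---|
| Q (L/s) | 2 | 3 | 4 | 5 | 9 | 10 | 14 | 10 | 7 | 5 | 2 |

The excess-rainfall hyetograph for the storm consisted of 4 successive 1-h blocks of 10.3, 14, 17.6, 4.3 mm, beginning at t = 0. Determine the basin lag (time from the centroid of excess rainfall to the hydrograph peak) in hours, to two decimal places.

Centroid of excess rainfall: t_c = Σ P_i·t̄_i / ΣP_i = 1.8442 h (block centres at 0.5, 1.5, 2.5, 3.5 h).
Hydrograph peak occurs at t = 6 h, so basin lag t_L = 6 − 1.8442 = 4.16 h.

t_L ≈ 4.16 h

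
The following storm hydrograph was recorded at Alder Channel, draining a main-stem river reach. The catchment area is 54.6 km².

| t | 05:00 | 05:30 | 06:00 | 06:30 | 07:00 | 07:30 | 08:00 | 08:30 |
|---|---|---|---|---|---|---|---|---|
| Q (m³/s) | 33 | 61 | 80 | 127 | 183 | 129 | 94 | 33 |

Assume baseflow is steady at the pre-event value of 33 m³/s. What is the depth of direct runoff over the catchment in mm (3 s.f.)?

d ≈ 15.7 mm

Direct runoff: 0.0, 28.0, 47.0, 94.0, 150.0, 96.0, 61.0, 0.0 m³/s; ΣQ_DR = 476.0 m³/s.
V = ΣQ_DR · Δt = 476.0 × 1800 s = 8.568 × 10^5 m³.
Over A = 54.6 km², depth = V / A = 15.7 mm.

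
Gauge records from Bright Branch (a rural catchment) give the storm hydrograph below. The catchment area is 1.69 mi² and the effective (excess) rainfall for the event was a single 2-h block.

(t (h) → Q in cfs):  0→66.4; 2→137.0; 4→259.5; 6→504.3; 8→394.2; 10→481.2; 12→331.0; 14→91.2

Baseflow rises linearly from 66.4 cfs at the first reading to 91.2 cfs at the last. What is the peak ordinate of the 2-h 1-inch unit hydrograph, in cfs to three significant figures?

Direct runoff: 0.00, 67.06, 186.01, 427.27, 313.63, 397.09, 243.34, 0.00 cfs; ΣQ_DR = 1634 cfs, peak = 427.27 cfs.
Runoff depth d = ΣQ_DR·Δt / A = 1634 × 7200 / (1.69 mi²) = 2.997 in.
The 1-inch UH is the DRH scaled by (1 in)/d, so U_p = 427.27 × 1/2.997 = 143 cfs.

U_p ≈ 143 cfs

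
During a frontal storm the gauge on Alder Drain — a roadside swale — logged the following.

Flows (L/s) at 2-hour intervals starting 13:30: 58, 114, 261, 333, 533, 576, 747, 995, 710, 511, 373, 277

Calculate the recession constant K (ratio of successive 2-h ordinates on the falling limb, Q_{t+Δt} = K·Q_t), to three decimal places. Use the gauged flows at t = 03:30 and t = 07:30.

Using the recession-limb readings at t = 03:30 and t = 07:30: Q falls from 995 to 511 L/s over 2 intervals.
K = (Q₂/Q₁)^(1/2) = (511/995)^(1/2) = 0.717.

K ≈ 0.717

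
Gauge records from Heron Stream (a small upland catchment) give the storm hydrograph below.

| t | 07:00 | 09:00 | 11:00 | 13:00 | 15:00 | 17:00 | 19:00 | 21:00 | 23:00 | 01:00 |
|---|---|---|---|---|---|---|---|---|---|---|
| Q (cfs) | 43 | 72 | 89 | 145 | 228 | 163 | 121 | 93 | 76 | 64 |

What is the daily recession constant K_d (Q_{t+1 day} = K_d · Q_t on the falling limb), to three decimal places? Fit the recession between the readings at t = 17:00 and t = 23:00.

K_d ≈ 0.047

Between t = 17:00 and t = 23:00 the flow falls from 163 to 76 cfs over 3×2 h = 6 h.
Per-interval ratio K = (76/163)^(1/3) = 0.7754; K_d = K^(24/2) = 0.047.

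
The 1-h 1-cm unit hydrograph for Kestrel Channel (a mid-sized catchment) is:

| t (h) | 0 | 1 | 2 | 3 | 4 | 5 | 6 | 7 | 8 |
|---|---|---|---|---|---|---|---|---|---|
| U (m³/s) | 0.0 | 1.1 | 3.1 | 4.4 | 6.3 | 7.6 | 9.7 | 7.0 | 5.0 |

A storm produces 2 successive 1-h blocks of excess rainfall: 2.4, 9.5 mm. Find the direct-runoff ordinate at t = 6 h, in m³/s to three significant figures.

Q ≈ 9.55 m³/s

By discrete convolution, Q_j = Σ (P_i / 10 mm) · U_{j−i}.
At t = 6 h (j=6): Q = (2.4/10)·9.7 + (9.5/10)·7.6 = 9.55 m³/s.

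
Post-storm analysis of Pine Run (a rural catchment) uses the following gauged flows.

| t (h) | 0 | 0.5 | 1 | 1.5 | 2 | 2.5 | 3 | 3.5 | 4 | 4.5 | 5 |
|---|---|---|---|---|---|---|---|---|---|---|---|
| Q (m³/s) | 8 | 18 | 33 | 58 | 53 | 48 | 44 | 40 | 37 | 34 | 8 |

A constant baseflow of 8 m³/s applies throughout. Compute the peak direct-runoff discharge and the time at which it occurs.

Subtracting baseflow gives direct-runoff ordinates: 0.0, 10.0, 25.0, 50.0, 45.0, 40.0, 36.0, 32.0, 29.0, 26.0, 0.0 m³/s.
The maximum is 50.0 m³/s, occurring at the reading for t = 1.5 h.

Q_p = 50.0 m³/s at t = 1.5 h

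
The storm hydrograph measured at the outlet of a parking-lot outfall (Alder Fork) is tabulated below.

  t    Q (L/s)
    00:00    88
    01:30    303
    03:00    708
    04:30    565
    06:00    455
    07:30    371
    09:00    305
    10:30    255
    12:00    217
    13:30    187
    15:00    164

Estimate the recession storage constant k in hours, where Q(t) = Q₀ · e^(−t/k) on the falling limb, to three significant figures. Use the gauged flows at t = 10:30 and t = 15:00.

k ≈ 10.2 h

On the falling limb, Q drops from 255 to 164 L/s between t = 10:30 and t = 15:00 (Δt = 4.5 h).
k = −Δt / ln(Q₂/Q₁) = −4.5 / ln(164/255) = 10.2 h.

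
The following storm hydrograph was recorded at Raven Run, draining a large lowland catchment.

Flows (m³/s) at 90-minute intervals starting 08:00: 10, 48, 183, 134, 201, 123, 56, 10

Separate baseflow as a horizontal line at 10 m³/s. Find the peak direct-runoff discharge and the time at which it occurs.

Q_p = 191.0 m³/s at t = 14:00

Subtracting baseflow gives direct-runoff ordinates: 0.0, 38.0, 173.0, 124.0, 191.0, 113.0, 46.0, 0.0 m³/s.
The maximum is 191.0 m³/s, occurring at the reading for t = 14:00.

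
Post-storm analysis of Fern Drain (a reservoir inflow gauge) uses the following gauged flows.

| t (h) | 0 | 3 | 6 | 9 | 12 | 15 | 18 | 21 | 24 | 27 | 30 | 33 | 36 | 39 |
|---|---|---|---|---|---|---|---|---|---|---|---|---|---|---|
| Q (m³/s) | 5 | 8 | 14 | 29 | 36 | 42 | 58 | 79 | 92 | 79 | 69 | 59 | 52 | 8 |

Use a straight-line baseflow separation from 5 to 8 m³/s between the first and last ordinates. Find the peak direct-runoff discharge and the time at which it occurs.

Q_p = 85.15 m³/s at t = 24 h

Subtracting baseflow gives direct-runoff ordinates: 0.00, 2.77, 8.54, 23.31, 30.08, 35.85, 51.62, 72.38, 85.15, 71.92, 61.69, 51.46, 44.23, 0.00 m³/s.
The maximum is 85.15 m³/s, occurring at the reading for t = 24 h.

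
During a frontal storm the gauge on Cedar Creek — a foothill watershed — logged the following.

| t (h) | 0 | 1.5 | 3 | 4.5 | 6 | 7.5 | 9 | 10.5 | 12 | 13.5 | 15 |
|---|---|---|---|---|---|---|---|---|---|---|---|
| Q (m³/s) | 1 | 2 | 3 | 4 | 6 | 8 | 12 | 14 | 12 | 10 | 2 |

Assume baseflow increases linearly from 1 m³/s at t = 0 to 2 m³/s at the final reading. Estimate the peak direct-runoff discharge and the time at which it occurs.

Q_p = 12.30 m³/s at t = 10.5 h

Subtracting baseflow gives direct-runoff ordinates: 0.00, 0.90, 1.80, 2.70, 4.60, 6.50, 10.40, 12.30, 10.20, 8.10, 0.00 m³/s.
The maximum is 12.30 m³/s, occurring at the reading for t = 10.5 h.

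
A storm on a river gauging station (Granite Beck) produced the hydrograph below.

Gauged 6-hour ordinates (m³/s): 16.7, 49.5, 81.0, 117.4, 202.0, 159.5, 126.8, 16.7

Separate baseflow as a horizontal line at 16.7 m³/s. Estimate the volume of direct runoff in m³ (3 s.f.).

V ≈ 1.37 × 10^7 m³

Direct-runoff ordinates (Q − Q_b): 0.0, 32.8, 64.3, 100.7, 185.3, 142.8, 110.1, 0.0 m³/s.
ΣQ_DR = 636.0 m³/s.
With Δt = 6 h = 21600 s, V = ΣQ_DR · Δt = 636.0 × 21600 = 1.37 × 10^7 m³.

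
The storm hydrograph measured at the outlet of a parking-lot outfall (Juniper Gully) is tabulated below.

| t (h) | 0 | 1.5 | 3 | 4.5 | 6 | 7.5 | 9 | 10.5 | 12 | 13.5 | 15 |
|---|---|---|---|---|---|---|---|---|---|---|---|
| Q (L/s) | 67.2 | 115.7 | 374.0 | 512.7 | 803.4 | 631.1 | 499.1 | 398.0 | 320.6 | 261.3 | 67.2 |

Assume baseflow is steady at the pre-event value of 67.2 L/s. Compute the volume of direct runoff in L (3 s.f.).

V ≈ 1.79 × 10^7 L

Direct-runoff ordinates (Q − Q_b): 0.0, 48.5, 306.8, 445.5, 736.2, 563.9, 431.9, 330.8, 253.4, 194.1, 0.0 L/s.
ΣQ_DR = 3311 L/s.
With Δt = 1.5 h = 5400 s, V = ΣQ_DR · Δt = 3311 × 5400 = 1.79 × 10^7 L.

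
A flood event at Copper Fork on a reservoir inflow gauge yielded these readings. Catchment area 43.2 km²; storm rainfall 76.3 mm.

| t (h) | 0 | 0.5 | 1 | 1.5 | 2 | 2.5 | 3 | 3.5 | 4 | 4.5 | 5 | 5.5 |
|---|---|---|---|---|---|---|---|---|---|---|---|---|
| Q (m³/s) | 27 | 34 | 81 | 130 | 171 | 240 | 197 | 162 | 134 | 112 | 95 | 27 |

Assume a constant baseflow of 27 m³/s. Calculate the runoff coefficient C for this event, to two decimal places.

ΣQ_DR = 1086 m³/s; V = ΣQ_DR·Δt = 1.955 × 10^6 m³.
Runoff depth d = V / A = 45.25 mm.
C = d / P = 45.25 / 76.3 = 0.59.

C ≈ 0.59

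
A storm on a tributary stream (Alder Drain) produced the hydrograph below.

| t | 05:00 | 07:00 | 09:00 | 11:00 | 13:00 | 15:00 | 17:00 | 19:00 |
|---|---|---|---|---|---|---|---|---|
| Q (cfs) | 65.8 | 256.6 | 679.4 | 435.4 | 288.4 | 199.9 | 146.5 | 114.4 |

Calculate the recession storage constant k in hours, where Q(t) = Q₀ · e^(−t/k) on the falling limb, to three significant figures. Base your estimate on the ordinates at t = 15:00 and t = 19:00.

k ≈ 7.17 h

On the falling limb, Q drops from 199.9 to 114.4 cfs between t = 15:00 and t = 19:00 (Δt = 4 h).
k = −Δt / ln(Q₂/Q₁) = −4 / ln(114.4/199.9) = 7.17 h.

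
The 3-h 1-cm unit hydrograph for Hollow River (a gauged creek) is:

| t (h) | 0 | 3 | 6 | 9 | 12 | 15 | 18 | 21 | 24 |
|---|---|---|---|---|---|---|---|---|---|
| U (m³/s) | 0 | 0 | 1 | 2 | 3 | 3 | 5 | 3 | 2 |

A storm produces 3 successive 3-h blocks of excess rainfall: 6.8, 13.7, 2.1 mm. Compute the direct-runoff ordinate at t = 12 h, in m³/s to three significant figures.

Q ≈ 4.99 m³/s

By discrete convolution, Q_j = Σ (P_i / 10 mm) · U_{j−i}.
At t = 12 h (j=4): Q = (6.8/10)·3 + (13.7/10)·2 + (2.1/10)·1 = 4.99 m³/s.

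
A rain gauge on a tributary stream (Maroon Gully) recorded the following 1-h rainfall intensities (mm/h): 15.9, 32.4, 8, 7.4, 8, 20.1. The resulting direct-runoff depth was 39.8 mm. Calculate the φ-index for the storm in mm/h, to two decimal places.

φ ≈ 9.53 mm/h

Only the 3 blocks with intensity above φ contribute runoff: 15.9, 32.4, 20.1 mm/h.
Σ(I−φ)·Δt = d  ⇒  (15.9+32.4+20.1 − 3φ)·1 = 39.8
φ = (68.40 − 39.8/1) / 3 = 9.53 mm/h.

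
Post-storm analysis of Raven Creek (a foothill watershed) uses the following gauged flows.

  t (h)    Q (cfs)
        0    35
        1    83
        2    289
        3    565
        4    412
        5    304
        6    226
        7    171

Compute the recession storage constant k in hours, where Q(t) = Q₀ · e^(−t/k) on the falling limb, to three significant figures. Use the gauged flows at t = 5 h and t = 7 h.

k ≈ 3.48 h

On the falling limb, Q drops from 304 to 171 cfs between t = 5 h and t = 7 h (Δt = 2 h).
k = −Δt / ln(Q₂/Q₁) = −2 / ln(171/304) = 3.48 h.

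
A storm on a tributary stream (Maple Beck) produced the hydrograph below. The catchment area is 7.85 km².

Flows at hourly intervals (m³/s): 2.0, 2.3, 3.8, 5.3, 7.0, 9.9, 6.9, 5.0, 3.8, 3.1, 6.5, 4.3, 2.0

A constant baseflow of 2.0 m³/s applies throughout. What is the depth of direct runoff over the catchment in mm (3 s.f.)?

Direct runoff: 0.0, 0.3, 1.8, 3.3, 5.0, 7.9, 4.9, 3.0, 1.8, 1.1, 4.5, 2.3, 0.0 m³/s; ΣQ_DR = 35.90 m³/s.
V = ΣQ_DR · Δt = 35.90 × 3600 s = 1.292 × 10^5 m³.
Over A = 7.85 km², depth = V / A = 16.5 mm.

d ≈ 16.5 mm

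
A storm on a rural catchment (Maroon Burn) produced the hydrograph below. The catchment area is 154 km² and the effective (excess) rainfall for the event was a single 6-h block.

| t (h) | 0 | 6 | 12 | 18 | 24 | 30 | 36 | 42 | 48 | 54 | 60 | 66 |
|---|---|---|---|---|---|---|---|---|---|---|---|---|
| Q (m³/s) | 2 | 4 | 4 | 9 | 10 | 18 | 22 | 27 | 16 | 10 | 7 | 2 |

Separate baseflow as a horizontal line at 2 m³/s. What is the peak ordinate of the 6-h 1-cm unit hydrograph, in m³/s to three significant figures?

U_p ≈ 16.7 m³/s

Direct runoff: 0.0, 2.0, 2.0, 7.0, 8.0, 16.0, 20.0, 25.0, 14.0, 8.0, 5.0, 0.0 m³/s; ΣQ_DR = 107.0 m³/s, peak = 25.0 m³/s.
Runoff depth d = ΣQ_DR·Δt / A = 107.0 × 21600 / (154 km²) = 15.01 mm.
The 1-cm UH is the DRH scaled by (10 mm)/d, so U_p = 25.0 × 10/15.01 = 16.7 m³/s.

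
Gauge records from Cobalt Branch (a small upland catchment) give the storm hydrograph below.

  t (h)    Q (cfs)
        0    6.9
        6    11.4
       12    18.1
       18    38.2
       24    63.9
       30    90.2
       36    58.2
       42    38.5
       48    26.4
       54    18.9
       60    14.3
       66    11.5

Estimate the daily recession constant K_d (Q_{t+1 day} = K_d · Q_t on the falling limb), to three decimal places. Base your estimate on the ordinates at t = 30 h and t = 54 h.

K_d ≈ 0.210

Between t = 30 h and t = 54 h the flow falls from 90.2 to 18.9 cfs over 4×6 h = 24 h.
Per-interval ratio K = (18.9/90.2)^(1/4) = 0.6766; K_d = K^(24/6) = 0.210.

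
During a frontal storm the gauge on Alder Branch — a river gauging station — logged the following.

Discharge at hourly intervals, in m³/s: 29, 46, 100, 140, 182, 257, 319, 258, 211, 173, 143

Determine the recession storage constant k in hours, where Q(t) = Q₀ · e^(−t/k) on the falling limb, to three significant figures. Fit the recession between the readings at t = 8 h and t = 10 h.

On the falling limb, Q drops from 211 to 143 m³/s between t = 8 h and t = 10 h (Δt = 2 h).
k = −Δt / ln(Q₂/Q₁) = −2 / ln(143/211) = 5.14 h.

k ≈ 5.14 h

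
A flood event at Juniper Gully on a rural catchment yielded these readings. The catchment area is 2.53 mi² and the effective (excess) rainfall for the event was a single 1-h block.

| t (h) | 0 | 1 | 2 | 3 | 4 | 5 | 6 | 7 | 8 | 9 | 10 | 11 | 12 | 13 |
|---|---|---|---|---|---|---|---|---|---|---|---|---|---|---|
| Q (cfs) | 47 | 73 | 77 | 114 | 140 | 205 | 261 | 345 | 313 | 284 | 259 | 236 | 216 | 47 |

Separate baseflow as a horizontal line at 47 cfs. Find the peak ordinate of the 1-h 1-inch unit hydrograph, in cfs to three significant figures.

Direct runoff: 0.0, 26.0, 30.0, 67.0, 93.0, 158.0, 214.0, 298.0, 266.0, 237.0, 212.0, 189.0, 169.0, 0.0 cfs; ΣQ_DR = 1959 cfs, peak = 298.0 cfs.
Runoff depth d = ΣQ_DR·Δt / A = 1959 × 3600 / (2.53 mi²) = 1.200 in.
The 1-inch UH is the DRH scaled by (1 in)/d, so U_p = 298.0 × 1/1.200 = 248 cfs.

U_p ≈ 248 cfs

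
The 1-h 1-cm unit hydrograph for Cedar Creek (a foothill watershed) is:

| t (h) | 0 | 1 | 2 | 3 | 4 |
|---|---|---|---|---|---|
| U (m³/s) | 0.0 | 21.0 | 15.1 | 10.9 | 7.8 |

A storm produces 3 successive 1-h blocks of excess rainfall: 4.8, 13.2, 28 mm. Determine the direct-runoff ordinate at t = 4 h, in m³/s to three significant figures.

By discrete convolution, Q_j = Σ (P_i / 10 mm) · U_{j−i}.
At t = 4 h (j=4): Q = (4.8/10)·7.8 + (13.2/10)·10.9 + (28/10)·15.1 = 60.4 m³/s.

Q ≈ 60.4 m³/s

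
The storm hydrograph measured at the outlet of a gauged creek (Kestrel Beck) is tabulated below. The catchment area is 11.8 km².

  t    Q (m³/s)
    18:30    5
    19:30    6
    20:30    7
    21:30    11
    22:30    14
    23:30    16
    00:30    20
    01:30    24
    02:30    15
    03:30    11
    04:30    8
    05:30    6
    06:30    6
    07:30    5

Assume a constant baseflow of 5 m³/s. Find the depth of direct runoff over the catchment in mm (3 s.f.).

d ≈ 25.6 mm

Direct runoff: 0.0, 1.0, 2.0, 6.0, 9.0, 11.0, 15.0, 19.0, 10.0, 6.0, 3.0, 1.0, 1.0, 0.0 m³/s; ΣQ_DR = 84.00 m³/s.
V = ΣQ_DR · Δt = 84.00 × 3600 s = 3.024 × 10^5 m³.
Over A = 11.8 km², depth = V / A = 25.6 mm.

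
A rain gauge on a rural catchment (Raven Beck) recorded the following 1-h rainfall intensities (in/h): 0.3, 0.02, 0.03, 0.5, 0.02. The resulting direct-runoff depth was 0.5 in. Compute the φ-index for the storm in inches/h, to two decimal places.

Only the 2 blocks with intensity above φ contribute runoff: 0.3, 0.5 in/h.
Σ(I−φ)·Δt = d  ⇒  (0.3+0.5 − 2φ)·1 = 0.5
φ = (0.8000 − 0.5/1) / 2 = 0.15 in/h.

φ ≈ 0.15 in/h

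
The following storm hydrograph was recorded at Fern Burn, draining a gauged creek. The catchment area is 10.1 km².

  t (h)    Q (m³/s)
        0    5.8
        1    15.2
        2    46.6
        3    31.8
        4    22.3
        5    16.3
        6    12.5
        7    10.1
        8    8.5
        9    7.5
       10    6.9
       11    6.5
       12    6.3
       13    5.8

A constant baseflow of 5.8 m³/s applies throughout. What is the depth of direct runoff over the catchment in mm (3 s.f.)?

d ≈ 43.1 mm

Direct runoff: 0.0, 9.4, 40.8, 26.0, 16.5, 10.5, 6.7, 4.3, 2.7, 1.7, 1.1, 0.7, 0.5, 0.0 m³/s; ΣQ_DR = 120.9 m³/s.
V = ΣQ_DR · Δt = 120.9 × 3600 s = 4.352 × 10^5 m³.
Over A = 10.1 km², depth = V / A = 43.1 mm.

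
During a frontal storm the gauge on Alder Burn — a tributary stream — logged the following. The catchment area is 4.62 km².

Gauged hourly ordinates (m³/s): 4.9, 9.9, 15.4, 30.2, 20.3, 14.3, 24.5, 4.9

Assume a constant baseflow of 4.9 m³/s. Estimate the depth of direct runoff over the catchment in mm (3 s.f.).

d ≈ 66.4 mm

Direct runoff: 0.0, 5.0, 10.5, 25.3, 15.4, 9.4, 19.6, 0.0 m³/s; ΣQ_DR = 85.20 m³/s.
V = ΣQ_DR · Δt = 85.20 × 3600 s = 3.067 × 10^5 m³.
Over A = 4.62 km², depth = V / A = 66.4 mm.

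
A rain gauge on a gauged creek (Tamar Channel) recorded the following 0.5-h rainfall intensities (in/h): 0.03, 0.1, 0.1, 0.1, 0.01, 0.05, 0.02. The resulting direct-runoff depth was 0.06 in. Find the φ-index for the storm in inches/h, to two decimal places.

φ ≈ 0.06 in/h

Only the 3 blocks with intensity above φ contribute runoff: 0.1, 0.1, 0.1 in/h.
Σ(I−φ)·Δt = d  ⇒  (0.1+0.1+0.1 − 3φ)·0.5 = 0.06
φ = (0.3000 − 0.06/0.5) / 3 = 0.06 in/h.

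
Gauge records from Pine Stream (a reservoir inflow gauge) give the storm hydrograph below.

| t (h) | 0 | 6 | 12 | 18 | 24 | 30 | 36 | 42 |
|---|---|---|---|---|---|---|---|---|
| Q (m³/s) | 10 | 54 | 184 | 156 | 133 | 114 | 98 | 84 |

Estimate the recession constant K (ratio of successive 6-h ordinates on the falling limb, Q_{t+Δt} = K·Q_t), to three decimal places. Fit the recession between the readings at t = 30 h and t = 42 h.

K ≈ 0.858

Using the recession-limb readings at t = 30 h and t = 42 h: Q falls from 114 to 84 m³/s over 2 intervals.
K = (Q₂/Q₁)^(1/2) = (84/114)^(1/2) = 0.858.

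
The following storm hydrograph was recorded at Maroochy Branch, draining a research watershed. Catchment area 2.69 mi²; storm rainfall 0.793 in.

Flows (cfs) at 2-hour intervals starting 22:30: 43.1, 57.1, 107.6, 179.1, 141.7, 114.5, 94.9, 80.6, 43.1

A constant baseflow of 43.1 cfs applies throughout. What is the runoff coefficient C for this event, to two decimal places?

ΣQ_DR = 473.8 cfs; V = ΣQ_DR·Δt = 3.411 × 10^6 ft³.
Runoff depth d = V / A = 0.5459 in.
C = d / P = 0.5459 / 0.793 = 0.69.

C ≈ 0.69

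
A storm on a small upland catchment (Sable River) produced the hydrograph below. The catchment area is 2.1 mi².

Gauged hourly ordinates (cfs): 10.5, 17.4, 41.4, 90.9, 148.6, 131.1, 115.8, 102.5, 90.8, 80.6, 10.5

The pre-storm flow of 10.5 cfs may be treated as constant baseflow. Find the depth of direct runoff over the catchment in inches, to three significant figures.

d ≈ 0.535 in

Direct runoff: 0.0, 6.9, 30.9, 80.4, 138.1, 120.6, 105.3, 92.0, 80.3, 70.1, 0.0 cfs; ΣQ_DR = 724.6 cfs.
V = ΣQ_DR · Δt = 724.6 × 3600 s = 2.609 × 10^6 ft³.
Over A = 2.1 mi², depth = V / A = 0.535 in.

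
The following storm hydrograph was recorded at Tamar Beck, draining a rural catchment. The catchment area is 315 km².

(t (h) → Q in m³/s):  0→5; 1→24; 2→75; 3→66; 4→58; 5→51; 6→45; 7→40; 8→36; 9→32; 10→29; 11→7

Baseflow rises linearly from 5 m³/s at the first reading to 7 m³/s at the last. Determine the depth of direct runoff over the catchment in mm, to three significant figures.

d ≈ 4.53 mm

Direct runoff: 0.00, 18.82, 69.64, 60.45, 52.27, 45.09, 38.91, 33.73, 29.55, 25.36, 22.18, 0.00 m³/s; ΣQ_DR = 396.0 m³/s.
V = ΣQ_DR · Δt = 396.0 × 3600 s = 1.426 × 10^6 m³.
Over A = 315 km², depth = V / A = 4.53 mm.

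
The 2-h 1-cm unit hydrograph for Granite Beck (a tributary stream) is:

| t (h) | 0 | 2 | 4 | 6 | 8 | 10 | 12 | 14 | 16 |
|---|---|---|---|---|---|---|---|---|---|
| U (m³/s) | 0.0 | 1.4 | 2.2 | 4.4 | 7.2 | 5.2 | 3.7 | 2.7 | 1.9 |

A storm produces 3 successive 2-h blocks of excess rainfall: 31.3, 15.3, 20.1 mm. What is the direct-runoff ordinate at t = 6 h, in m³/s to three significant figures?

By discrete convolution, Q_j = Σ (P_i / 10 mm) · U_{j−i}.
At t = 6 h (j=3): Q = (31.3/10)·4.4 + (15.3/10)·2.2 + (20.1/10)·1.4 = 20.0 m³/s.

Q ≈ 20.0 m³/s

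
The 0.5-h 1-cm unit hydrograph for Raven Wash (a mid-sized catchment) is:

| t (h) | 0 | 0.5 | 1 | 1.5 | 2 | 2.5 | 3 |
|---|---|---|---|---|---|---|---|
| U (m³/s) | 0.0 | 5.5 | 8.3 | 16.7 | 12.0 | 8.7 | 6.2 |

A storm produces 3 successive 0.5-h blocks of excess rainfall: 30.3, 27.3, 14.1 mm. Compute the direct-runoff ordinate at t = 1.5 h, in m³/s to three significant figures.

Q ≈ 81.0 m³/s

By discrete convolution, Q_j = Σ (P_i / 10 mm) · U_{j−i}.
At t = 1.5 h (j=3): Q = (30.3/10)·16.7 + (27.3/10)·8.3 + (14.1/10)·5.5 = 81.0 m³/s.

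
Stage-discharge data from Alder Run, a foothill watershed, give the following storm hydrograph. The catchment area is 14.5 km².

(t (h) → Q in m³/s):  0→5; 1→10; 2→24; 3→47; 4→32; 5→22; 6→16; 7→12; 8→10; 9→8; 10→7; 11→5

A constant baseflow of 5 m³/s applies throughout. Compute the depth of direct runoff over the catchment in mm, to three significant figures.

d ≈ 34.3 mm

Direct runoff: 0.0, 5.0, 19.0, 42.0, 27.0, 17.0, 11.0, 7.0, 5.0, 3.0, 2.0, 0.0 m³/s; ΣQ_DR = 138.0 m³/s.
V = ΣQ_DR · Δt = 138.0 × 3600 s = 4.968 × 10^5 m³.
Over A = 14.5 km², depth = V / A = 34.3 mm.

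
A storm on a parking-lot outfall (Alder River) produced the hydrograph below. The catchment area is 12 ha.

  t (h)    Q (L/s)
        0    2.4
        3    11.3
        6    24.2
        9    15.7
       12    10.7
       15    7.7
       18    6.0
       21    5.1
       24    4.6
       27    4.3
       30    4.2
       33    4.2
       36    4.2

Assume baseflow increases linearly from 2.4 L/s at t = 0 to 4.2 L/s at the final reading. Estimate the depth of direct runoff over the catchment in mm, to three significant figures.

d ≈ 5.55 mm

Direct runoff: 0.00, 8.75, 21.50, 12.85, 7.70, 4.55, 2.70, 1.65, 1.00, 0.55, 0.30, 0.15, 0.00 L/s; ΣQ_DR = 61.70 L/s.
V = ΣQ_DR · Δt = 61.70 × 10800 s = 6.664 × 10^5 L.
Over A = 12 ha, depth = V / A = 5.55 mm.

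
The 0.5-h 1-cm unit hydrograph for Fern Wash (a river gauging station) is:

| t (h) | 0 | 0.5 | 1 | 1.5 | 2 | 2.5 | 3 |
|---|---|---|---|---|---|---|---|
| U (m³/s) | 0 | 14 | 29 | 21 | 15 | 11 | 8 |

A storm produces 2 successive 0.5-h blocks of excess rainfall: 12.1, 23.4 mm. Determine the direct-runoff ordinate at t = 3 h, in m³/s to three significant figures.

Q ≈ 35.4 m³/s

By discrete convolution, Q_j = Σ (P_i / 10 mm) · U_{j−i}.
At t = 3 h (j=6): Q = (12.1/10)·8 + (23.4/10)·11 = 35.4 m³/s.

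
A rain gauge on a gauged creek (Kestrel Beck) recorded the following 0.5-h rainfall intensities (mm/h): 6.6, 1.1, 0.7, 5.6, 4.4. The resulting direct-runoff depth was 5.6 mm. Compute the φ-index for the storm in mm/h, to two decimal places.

φ ≈ 1.80 mm/h

Only the 3 blocks with intensity above φ contribute runoff: 6.6, 5.6, 4.4 mm/h.
Σ(I−φ)·Δt = d  ⇒  (6.6+5.6+4.4 − 3φ)·0.5 = 5.6
φ = (16.60 − 5.6/0.5) / 3 = 1.80 mm/h.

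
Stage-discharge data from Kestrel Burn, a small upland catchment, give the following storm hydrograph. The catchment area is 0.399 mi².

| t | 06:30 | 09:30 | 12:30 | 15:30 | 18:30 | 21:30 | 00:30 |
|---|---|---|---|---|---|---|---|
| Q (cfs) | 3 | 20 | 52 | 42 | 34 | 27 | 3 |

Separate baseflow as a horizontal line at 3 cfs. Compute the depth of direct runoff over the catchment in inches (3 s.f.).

d ≈ 1.86 in

Direct runoff: 0.0, 17.0, 49.0, 39.0, 31.0, 24.0, 0.0 cfs; ΣQ_DR = 160.0 cfs.
V = ΣQ_DR · Δt = 160.0 × 10800 s = 1.728 × 10^6 ft³.
Over A = 0.399 mi², depth = V / A = 1.86 in.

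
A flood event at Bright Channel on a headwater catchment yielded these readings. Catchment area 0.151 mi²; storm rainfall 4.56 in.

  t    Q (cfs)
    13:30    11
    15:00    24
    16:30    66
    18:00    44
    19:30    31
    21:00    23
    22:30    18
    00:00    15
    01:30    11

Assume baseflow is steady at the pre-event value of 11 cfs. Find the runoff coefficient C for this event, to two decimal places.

C ≈ 0.49

ΣQ_DR = 144.0 cfs; V = ΣQ_DR·Δt = 7.776 × 10^5 ft³.
Runoff depth d = V / A = 2.217 in.
C = d / P = 2.217 / 4.56 = 0.49.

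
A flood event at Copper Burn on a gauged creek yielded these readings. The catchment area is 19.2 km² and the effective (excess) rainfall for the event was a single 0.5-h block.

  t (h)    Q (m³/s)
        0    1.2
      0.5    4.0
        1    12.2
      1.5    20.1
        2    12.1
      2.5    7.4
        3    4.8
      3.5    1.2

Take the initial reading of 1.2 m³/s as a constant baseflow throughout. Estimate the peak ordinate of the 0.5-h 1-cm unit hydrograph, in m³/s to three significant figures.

Direct runoff: 0.0, 2.8, 11.0, 18.9, 10.9, 6.2, 3.6, 0.0 m³/s; ΣQ_DR = 53.40 m³/s, peak = 18.9 m³/s.
Runoff depth d = ΣQ_DR·Δt / A = 53.40 × 1800 / (19.2 km²) = 5.006 mm.
The 1-cm UH is the DRH scaled by (10 mm)/d, so U_p = 18.9 × 10/5.006 = 37.8 m³/s.

U_p ≈ 37.8 m³/s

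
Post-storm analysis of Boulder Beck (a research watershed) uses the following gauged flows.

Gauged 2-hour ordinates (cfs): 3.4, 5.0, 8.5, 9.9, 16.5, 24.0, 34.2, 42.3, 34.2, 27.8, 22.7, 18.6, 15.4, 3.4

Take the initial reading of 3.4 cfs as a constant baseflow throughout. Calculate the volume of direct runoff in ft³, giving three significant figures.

Direct-runoff ordinates (Q − Q_b): 0.0, 1.6, 5.1, 6.5, 13.1, 20.6, 30.8, 38.9, 30.8, 24.4, 19.3, 15.2, 12.0, 0.0 cfs.
ΣQ_DR = 218.3 cfs.
With Δt = 2 h = 7200 s, V = ΣQ_DR · Δt = 218.3 × 7200 = 1.57 × 10^6 ft³.

V ≈ 1.57 × 10^6 ft³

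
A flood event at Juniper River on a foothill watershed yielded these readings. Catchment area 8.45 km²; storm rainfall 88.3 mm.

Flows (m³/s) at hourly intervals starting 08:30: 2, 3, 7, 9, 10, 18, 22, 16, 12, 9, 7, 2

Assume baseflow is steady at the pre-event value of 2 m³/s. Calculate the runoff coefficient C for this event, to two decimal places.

C ≈ 0.45

ΣQ_DR = 93.00 m³/s; V = ΣQ_DR·Δt = 3.348 × 10^5 m³.
Runoff depth d = V / A = 39.62 mm.
C = d / P = 39.62 / 88.3 = 0.45.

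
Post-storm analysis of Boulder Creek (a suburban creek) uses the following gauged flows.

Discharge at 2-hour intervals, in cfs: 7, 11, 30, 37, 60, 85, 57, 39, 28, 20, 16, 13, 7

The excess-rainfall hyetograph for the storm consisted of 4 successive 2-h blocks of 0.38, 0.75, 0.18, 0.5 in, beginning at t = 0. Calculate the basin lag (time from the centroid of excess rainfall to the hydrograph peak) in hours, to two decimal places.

t_L ≈ 6.12 h

Centroid of excess rainfall: t_c = Σ P_i·t̄_i / ΣP_i = 3.8840 h (block centres at 1, 3, 5, 7 h).
Hydrograph peak occurs at t = 10 h, so basin lag t_L = 10 − 3.8840 = 6.12 h.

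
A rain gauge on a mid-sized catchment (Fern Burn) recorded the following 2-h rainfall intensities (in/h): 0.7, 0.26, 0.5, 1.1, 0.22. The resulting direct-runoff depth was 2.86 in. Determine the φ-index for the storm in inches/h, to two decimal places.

Only the 3 blocks with intensity above φ contribute runoff: 0.7, 0.5, 1.1 in/h.
Σ(I−φ)·Δt = d  ⇒  (0.7+0.5+1.1 − 3φ)·2 = 2.86
φ = (2.300 − 2.86/2) / 3 = 0.29 in/h.

φ ≈ 0.29 in/h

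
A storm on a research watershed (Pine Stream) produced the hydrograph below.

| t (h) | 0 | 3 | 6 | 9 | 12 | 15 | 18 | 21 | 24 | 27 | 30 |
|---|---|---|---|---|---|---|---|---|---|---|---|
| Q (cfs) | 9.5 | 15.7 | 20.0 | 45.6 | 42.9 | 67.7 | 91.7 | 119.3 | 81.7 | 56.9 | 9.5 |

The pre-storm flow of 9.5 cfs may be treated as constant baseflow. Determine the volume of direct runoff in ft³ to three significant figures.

V ≈ 4.92 × 10^6 ft³

Direct-runoff ordinates (Q − Q_b): 0.0, 6.2, 10.5, 36.1, 33.4, 58.2, 82.2, 109.8, 72.2, 47.4, 0.0 cfs.
ΣQ_DR = 456.0 cfs.
With Δt = 3 h = 10800 s, V = ΣQ_DR · Δt = 456.0 × 10800 = 4.92 × 10^6 ft³.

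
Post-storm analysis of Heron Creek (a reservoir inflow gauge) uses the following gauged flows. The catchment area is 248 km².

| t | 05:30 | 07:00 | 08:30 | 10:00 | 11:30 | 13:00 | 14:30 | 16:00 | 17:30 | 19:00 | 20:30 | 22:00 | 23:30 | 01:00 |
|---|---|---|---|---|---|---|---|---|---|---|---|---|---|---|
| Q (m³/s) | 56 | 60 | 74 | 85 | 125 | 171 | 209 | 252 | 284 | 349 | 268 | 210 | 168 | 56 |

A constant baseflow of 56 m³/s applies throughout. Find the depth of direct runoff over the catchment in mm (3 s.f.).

Direct runoff: 0.0, 4.0, 18.0, 29.0, 69.0, 115.0, 153.0, 196.0, 228.0, 293.0, 212.0, 154.0, 112.0, 0.0 m³/s; ΣQ_DR = 1583 m³/s.
V = ΣQ_DR · Δt = 1583 × 5400 s = 8.548 × 10^6 m³.
Over A = 248 km², depth = V / A = 34.5 mm.

d ≈ 34.5 mm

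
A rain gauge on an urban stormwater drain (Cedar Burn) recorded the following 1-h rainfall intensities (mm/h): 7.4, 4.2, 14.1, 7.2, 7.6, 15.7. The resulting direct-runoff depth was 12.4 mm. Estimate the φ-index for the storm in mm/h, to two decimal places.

φ ≈ 8.70 mm/h

Only the 2 blocks with intensity above φ contribute runoff: 14.1, 15.7 mm/h.
Σ(I−φ)·Δt = d  ⇒  (14.1+15.7 − 2φ)·1 = 12.4
φ = (29.80 − 12.4/1) / 2 = 8.70 mm/h.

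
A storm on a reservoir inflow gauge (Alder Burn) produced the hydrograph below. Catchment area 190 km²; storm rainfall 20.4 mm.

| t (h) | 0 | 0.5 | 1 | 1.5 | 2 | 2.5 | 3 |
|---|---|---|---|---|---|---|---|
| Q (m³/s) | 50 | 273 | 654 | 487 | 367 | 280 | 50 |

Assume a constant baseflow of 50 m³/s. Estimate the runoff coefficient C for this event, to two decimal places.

ΣQ_DR = 1811 m³/s; V = ΣQ_DR·Δt = 3.260 × 10^6 m³.
Runoff depth d = V / A = 17.16 mm.
C = d / P = 17.16 / 20.4 = 0.84.

C ≈ 0.84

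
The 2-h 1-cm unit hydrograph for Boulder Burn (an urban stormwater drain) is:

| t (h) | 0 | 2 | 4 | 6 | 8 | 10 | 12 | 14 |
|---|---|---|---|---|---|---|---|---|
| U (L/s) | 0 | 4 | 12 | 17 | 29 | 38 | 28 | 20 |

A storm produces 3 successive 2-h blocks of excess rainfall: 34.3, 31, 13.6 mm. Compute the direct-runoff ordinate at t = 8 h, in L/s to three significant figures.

By discrete convolution, Q_j = Σ (P_i / 10 mm) · U_{j−i}.
At t = 8 h (j=4): Q = (34.3/10)·29 + (31/10)·17 + (13.6/10)·12 = 168 L/s.

Q ≈ 168 L/s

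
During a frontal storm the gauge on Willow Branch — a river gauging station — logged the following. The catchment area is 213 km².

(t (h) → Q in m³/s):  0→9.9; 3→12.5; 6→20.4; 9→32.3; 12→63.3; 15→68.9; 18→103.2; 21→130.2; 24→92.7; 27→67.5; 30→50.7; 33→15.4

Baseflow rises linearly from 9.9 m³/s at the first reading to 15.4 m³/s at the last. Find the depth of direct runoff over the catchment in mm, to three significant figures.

d ≈ 26.1 mm

Direct runoff: 0.00, 2.10, 9.50, 20.90, 51.40, 56.50, 90.30, 116.80, 78.80, 53.10, 35.80, 0.00 m³/s; ΣQ_DR = 515.2 m³/s.
V = ΣQ_DR · Δt = 515.2 × 10800 s = 5.564 × 10^6 m³.
Over A = 213 km², depth = V / A = 26.1 mm.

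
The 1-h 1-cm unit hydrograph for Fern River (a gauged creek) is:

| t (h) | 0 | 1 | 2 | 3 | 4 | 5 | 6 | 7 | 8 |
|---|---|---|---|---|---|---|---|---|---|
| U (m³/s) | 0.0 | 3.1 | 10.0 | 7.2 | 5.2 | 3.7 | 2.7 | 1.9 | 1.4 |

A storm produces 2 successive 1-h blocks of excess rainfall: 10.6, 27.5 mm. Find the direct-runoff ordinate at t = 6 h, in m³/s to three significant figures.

Q ≈ 13.0 m³/s

By discrete convolution, Q_j = Σ (P_i / 10 mm) · U_{j−i}.
At t = 6 h (j=6): Q = (10.6/10)·2.7 + (27.5/10)·3.7 = 13.0 m³/s.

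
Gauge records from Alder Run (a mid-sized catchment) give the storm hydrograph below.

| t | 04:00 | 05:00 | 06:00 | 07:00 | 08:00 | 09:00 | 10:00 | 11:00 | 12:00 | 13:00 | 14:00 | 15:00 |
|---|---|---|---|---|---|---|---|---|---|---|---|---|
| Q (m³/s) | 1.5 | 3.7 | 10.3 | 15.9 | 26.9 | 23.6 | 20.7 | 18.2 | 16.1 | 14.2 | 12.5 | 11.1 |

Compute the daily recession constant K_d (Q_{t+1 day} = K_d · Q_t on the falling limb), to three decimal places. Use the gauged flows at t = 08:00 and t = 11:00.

K_d ≈ 0.044

Between t = 08:00 and t = 11:00 the flow falls from 26.9 to 18.2 m³/s over 3×1 h = 3 h.
Per-interval ratio K = (18.2/26.9)^(1/3) = 0.8779; K_d = K^(24/1) = 0.044.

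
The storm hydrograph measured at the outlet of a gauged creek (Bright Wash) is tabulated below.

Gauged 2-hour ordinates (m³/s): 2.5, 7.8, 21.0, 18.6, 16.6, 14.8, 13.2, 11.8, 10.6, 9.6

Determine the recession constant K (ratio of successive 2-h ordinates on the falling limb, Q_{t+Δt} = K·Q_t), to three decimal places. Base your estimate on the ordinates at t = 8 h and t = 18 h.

Using the recession-limb readings at t = 8 h and t = 18 h: Q falls from 16.6 to 9.6 m³/s over 5 intervals.
K = (Q₂/Q₁)^(1/5) = (9.6/16.6)^(1/5) = 0.896.

K ≈ 0.896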